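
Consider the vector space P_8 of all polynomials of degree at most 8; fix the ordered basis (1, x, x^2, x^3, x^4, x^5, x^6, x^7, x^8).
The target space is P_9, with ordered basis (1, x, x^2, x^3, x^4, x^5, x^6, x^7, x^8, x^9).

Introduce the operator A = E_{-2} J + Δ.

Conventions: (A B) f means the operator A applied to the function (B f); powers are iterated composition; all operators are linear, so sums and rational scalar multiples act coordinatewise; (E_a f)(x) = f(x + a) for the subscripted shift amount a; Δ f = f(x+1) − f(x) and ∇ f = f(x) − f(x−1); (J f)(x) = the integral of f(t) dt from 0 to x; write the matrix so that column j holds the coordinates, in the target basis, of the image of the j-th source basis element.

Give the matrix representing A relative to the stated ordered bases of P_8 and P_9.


image of 1: x - 2
image of x: (1/2)x^2 - 2x + 3
image of x^2: (1/3)x^3 - 2x^2 + 6x - 5/3
image of x^3: (1/4)x^4 - 2x^3 + 9x^2 - 5x + 5
image of x^4: (1/5)x^5 - 2x^4 + 12x^3 - 10x^2 + 20x - 27/5
image of x^5: (1/6)x^6 - 2x^5 + 15x^4 - (50/3)x^3 + 50x^2 - 27x + 35/3
image of x^6: (1/7)x^7 - 2x^6 + 18x^5 - 25x^4 + 100x^3 - 81x^2 + 70x - 121/7
image of x^7: (1/8)x^8 - 2x^7 + 21x^6 - 35x^5 + 175x^4 - 189x^3 + 245x^2 - 121x + 33
image of x^8: (1/9)x^9 - 2x^8 + 24x^7 - (140/3)x^6 + 280x^5 - 378x^4 + (1960/3)x^3 - 484x^2 + 264x - 503/9
each image's coordinates form column j of the matrix

the matrix is [[-2, 3, -5/3, 5, -27/5, 35/3, -121/7, 33, -503/9]; [1, -2, 6, -5, 20, -27, 70, -121, 264]; [0, 1/2, -2, 9, -10, 50, -81, 245, -484]; [0, 0, 1/3, -2, 12, -50/3, 100, -189, 1960/3]; [0, 0, 0, 1/4, -2, 15, -25, 175, -378]; [0, 0, 0, 0, 1/5, -2, 18, -35, 280]; [0, 0, 0, 0, 0, 1/6, -2, 21, -140/3]; [0, 0, 0, 0, 0, 0, 1/7, -2, 24]; [0, 0, 0, 0, 0, 0, 0, 1/8, -2]; [0, 0, 0, 0, 0, 0, 0, 0, 1/9]] (rows listed top to bottom)


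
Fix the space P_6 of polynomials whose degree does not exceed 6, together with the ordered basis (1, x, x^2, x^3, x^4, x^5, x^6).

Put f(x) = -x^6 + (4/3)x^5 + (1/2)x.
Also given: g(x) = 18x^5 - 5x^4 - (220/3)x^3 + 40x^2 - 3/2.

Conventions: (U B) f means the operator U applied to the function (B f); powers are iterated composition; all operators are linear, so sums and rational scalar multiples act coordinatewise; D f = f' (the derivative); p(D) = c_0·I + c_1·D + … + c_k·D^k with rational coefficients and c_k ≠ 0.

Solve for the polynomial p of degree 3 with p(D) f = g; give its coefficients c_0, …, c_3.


D^0 f = -x^6 + (4/3)x^5 + (1/2)x
D^1 f = -6x^5 + (20/3)x^4 + 1/2
D^2 f = -30x^4 + (80/3)x^3
D^3 f = -120x^3 + 80x^2
matching coefficients of g against c_0 f + c_1 Df + … from the top degree down determines the c_i
solution: c_0 = 0, c_1 = -3, c_2 = -1/2, c_3 = 1/2

p(D) = -3·D − (1/2)·D^2 + (1/2)·D^3, i.e. c_0 = 0, c_1 = -3, c_2 = -1/2, c_3 = 1/2


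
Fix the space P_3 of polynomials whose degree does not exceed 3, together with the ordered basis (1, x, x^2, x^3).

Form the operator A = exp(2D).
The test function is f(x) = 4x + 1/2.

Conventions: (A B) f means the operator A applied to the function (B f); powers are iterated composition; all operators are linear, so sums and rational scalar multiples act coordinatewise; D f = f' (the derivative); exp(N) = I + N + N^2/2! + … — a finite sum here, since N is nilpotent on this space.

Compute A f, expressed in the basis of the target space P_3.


the image equals g(x) = 4x + 17/2

order-1 term: 8
the series for exp(2D) f terminates at order 1
exp(2D) f = 4x + 17/2


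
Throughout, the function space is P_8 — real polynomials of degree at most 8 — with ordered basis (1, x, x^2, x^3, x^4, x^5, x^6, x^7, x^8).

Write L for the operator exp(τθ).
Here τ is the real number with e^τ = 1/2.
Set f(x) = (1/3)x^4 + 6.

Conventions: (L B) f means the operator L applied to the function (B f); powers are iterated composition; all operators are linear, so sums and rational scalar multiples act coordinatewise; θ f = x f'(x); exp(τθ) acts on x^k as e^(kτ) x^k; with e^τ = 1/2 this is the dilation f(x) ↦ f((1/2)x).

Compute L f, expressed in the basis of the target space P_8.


exp(τθ) x^k = e^(kτ) x^k; with e^τ = 1/2 this sends x^k to (1/2)^k x^k
x^4 ↦ 1/16 x^4
applying this coordinatewise to f: exp(τθ) f = (1/48)x^4 + 6

the image equals g(x) = (1/48)x^4 + 6


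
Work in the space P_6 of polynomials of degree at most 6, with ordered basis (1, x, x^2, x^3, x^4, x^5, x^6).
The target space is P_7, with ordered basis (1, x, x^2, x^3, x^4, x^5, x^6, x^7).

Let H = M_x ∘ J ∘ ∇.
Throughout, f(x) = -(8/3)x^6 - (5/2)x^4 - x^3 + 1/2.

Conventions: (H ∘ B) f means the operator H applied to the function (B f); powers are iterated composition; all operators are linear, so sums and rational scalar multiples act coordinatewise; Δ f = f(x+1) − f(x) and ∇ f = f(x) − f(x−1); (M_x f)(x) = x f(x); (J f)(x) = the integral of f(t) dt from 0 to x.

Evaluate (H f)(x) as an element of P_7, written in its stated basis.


∇ f = -16x^5 + 40x^4 - (190/3)x^3 + 52x^2 - 23x + 25/6
J ∇ f = -(8/3)x^6 + 8x^5 - (95/6)x^4 + (52/3)x^3 - (23/2)x^2 + (25/6)x
M_x J ∇ f = -(8/3)x^7 + 8x^6 - (95/6)x^5 + (52/3)x^4 - (23/2)x^3 + (25/6)x^2

the result is g(x) = -(8/3)x^7 + 8x^6 - (95/6)x^5 + (52/3)x^4 - (23/2)x^3 + (25/6)x^2


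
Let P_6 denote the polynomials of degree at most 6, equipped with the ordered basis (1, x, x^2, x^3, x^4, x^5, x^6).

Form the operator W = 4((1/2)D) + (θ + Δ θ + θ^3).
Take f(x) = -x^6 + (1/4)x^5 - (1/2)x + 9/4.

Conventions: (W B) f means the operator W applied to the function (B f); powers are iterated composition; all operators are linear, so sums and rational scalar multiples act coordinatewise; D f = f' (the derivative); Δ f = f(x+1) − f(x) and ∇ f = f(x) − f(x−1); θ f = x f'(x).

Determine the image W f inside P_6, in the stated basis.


the result is g(x) = -222x^6 - (31/2)x^5 - (325/4)x^4 - (215/2)x^3 - (155/2)x^2 - (123/4)x - 25/4

D f = -6x^5 + (5/4)x^4 - 1/2
((1/2)D) f = -3x^5 + (5/8)x^4 - 1/4
(4((1/2)D)) f = -12x^5 + (5/2)x^4 - 1
θ f = -6x^6 + (5/4)x^5 - (1/2)x
θ f = -6x^6 + (5/4)x^5 - (1/2)x
Δ θ f = -36x^5 - (335/4)x^4 - (215/2)x^3 - (155/2)x^2 - (119/4)x - 21/4
θ f = -6x^6 + (5/4)x^5 - (1/2)x
θ θ f = -36x^6 + (25/4)x^5 - (1/2)x
θ θ θ f = -216x^6 + (125/4)x^5 - (1/2)x
(θ + Δ θ + θ^3) f = -222x^6 - (7/2)x^5 - (335/4)x^4 - (215/2)x^3 - (155/2)x^2 - (123/4)x - 21/4
(4((1/2)D) + (θ + Δ θ + θ^3)) f = -222x^6 - (31/2)x^5 - (325/4)x^4 - (215/2)x^3 - (155/2)x^2 - (123/4)x - 25/4


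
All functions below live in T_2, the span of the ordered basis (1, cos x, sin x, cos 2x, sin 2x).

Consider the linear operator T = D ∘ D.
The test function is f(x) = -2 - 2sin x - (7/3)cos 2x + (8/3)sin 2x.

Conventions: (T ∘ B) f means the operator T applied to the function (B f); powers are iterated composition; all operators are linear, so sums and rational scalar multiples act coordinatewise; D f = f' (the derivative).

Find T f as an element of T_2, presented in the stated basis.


the image equals g(x) = 2sin x + (28/3)cos 2x - (32/3)sin 2x

D f = -2cos x + (16/3)cos 2x + (14/3)sin 2x
D D f = 2sin x + (28/3)cos 2x - (32/3)sin 2x


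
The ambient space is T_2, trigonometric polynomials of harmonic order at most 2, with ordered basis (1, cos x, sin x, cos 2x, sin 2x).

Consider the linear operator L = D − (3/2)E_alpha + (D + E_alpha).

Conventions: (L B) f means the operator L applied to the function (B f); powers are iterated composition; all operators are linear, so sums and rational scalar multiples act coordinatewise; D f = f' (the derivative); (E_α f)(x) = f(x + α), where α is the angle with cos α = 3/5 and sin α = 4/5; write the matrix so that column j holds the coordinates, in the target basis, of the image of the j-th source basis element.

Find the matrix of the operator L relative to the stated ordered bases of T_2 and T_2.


the matrix is [[-1/2, 0, 0, 0, 0]; [0, -3/10, 8/5, 0, 0]; [0, -8/5, -3/10, 0, 0]; [0, 0, 0, 7/50, 88/25]; [0, 0, 0, -88/25, 7/50]] (rows listed top to bottom)

image of 1: -1/2
image of cos x: -(3/10)cos x - (8/5)sin x
image of sin x: (8/5)cos x - (3/10)sin x
image of cos 2x: (7/50)cos 2x - (88/25)sin 2x
image of sin 2x: (88/25)cos 2x + (7/50)sin 2x
each image's coordinates form column j of the matrix


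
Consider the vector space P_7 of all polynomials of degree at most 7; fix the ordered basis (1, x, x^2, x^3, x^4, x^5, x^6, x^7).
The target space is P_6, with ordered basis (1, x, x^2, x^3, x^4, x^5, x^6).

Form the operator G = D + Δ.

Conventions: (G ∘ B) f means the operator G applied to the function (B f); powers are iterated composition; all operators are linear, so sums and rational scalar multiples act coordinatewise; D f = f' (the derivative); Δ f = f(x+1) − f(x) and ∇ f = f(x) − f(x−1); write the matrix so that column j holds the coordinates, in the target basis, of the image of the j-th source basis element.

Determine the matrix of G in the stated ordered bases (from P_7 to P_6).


the matrix is [[0, 2, 1, 1, 1, 1, 1, 1]; [0, 0, 4, 3, 4, 5, 6, 7]; [0, 0, 0, 6, 6, 10, 15, 21]; [0, 0, 0, 0, 8, 10, 20, 35]; [0, 0, 0, 0, 0, 10, 15, 35]; [0, 0, 0, 0, 0, 0, 12, 21]; [0, 0, 0, 0, 0, 0, 0, 14]] (rows listed top to bottom)

image of 1: 0
image of x: 2
image of x^2: 4x + 1
image of x^3: 6x^2 + 3x + 1
image of x^4: 8x^3 + 6x^2 + 4x + 1
image of x^5: 10x^4 + 10x^3 + 10x^2 + 5x + 1
image of x^6: 12x^5 + 15x^4 + 20x^3 + 15x^2 + 6x + 1
image of x^7: 14x^6 + 21x^5 + 35x^4 + 35x^3 + 21x^2 + 7x + 1
each image's coordinates form column j of the matrix


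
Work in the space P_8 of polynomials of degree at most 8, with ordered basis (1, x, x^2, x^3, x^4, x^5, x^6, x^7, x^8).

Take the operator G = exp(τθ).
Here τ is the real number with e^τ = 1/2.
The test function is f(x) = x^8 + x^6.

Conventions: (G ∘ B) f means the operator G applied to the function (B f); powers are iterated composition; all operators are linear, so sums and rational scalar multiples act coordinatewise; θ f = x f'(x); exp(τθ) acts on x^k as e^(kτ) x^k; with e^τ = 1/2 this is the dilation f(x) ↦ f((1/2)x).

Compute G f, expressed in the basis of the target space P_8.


g(x) = (1/256)x^8 + (1/64)x^6

exp(τθ) x^k = e^(kτ) x^k; with e^τ = 1/2 this sends x^k to (1/2)^k x^k
x^6 ↦ 1/64 x^6
x^8 ↦ 1/256 x^8
applying this coordinatewise to f: exp(τθ) f = (1/256)x^8 + (1/64)x^6


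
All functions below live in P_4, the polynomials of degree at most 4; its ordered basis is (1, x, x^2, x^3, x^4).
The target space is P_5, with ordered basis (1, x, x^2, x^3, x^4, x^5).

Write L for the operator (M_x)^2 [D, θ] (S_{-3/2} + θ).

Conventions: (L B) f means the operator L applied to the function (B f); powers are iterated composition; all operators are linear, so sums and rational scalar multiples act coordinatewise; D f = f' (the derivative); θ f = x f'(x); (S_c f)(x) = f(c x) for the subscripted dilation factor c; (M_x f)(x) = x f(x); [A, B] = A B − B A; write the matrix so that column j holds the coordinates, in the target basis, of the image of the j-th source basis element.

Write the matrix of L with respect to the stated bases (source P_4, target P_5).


image of 1: 0
image of x: -(1/2)x^2
image of x^2: (17/2)x^3
image of x^3: -(9/8)x^4
image of x^4: (145/4)x^5
each image's coordinates form column j of the matrix

the matrix is [[0, 0, 0, 0, 0]; [0, 0, 0, 0, 0]; [0, -1/2, 0, 0, 0]; [0, 0, 17/2, 0, 0]; [0, 0, 0, -9/8, 0]; [0, 0, 0, 0, 145/4]] (rows listed top to bottom)


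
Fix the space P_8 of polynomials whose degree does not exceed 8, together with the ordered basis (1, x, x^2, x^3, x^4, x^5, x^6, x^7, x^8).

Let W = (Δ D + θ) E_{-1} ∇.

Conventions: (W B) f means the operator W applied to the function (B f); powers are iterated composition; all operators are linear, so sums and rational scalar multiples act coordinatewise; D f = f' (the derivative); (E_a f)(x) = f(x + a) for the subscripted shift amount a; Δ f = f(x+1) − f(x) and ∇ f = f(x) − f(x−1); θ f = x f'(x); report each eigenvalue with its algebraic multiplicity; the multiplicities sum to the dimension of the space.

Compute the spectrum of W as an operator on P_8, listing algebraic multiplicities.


λ = 0 (multiplicity 9)

image of 1: 0
image of x: 0
image of x^2: 2x
image of x^3: 6x^2 - 9x + 6
image of x^4: 12x^3 - 36x^2 + 52x - 24
image of x^5: 20x^4 - 90x^3 + 200x^2 - 195x + 70
image of x^6: 30x^5 - 180x^4 + 540x^3 - 810x^2 + 606x - 180
image of x^7: 42x^6 - 315x^5 + 1190x^4 - 2415x^3 + 2772x^2 - 1701x + 434
image of x^8: 56x^7 - 504x^6 + 2296x^5 - 5880x^4 + 9128x^3 - 8568x^2 + 4488x - 1008
the matrix is upper triangular; its diagonal is (0, 0, 0, 0, 0, 0, 0, 0, 0)
for a triangular matrix the eigenvalues are the diagonal entries, with algebraic multiplicity their repetition count


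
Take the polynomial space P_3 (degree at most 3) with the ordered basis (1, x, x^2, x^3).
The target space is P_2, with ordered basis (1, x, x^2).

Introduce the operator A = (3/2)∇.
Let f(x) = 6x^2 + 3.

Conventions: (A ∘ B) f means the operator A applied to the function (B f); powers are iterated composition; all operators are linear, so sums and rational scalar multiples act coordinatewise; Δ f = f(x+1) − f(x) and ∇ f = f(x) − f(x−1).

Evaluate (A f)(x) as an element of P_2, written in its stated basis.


∇ f = 12x - 6
((3/2)∇) f = 18x - 9

the image equals g(x) = 18x - 9


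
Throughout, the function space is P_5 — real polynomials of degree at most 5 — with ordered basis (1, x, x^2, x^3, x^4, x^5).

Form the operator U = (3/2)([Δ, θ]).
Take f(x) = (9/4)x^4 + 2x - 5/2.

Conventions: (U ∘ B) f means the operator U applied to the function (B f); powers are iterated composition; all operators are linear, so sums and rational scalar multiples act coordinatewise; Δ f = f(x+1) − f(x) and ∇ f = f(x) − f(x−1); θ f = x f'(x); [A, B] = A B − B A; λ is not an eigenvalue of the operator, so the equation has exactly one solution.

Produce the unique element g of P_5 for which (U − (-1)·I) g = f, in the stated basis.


the result is g(x) = (9/4)x^4 - (27/2)x^3 + (81/4)x^2 + (89/4)x - 395/8

write g with unknown coordinates in the stated basis and equate coefficients in (U − (-1)·I) g = f
solving from the highest basis element down gives g = (9/4)x^4 - (27/2)x^3 + (81/4)x^2 + (89/4)x - 395/8
check: U g = (27/2)x^3 - (81/4)x^2 - (81/4)x + 375/8
so U g − (-1)·g = (9/4)x^4 + 2x - 5/2 = f ✓


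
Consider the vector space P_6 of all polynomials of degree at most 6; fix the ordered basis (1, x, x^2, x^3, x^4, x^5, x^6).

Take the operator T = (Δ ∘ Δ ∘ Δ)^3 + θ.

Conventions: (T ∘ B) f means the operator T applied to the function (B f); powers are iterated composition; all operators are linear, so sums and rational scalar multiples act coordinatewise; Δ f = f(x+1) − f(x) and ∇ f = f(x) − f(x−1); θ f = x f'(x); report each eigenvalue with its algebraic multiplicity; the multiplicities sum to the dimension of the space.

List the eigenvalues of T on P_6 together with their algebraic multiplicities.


λ = 0 (multiplicity 1), λ = 1 (multiplicity 1), λ = 2 (multiplicity 1), λ = 3 (multiplicity 1), λ = 4 (multiplicity 1), λ = 5 (multiplicity 1), λ = 6 (multiplicity 1)

image of 1: 0
image of x: x
image of x^2: 2x^2
image of x^3: 3x^3
image of x^4: 4x^4
image of x^5: 5x^5
image of x^6: 6x^6
the matrix is upper triangular; its diagonal is (0, 1, 2, 3, 4, 5, 6)
for a triangular matrix the eigenvalues are the diagonal entries, with algebraic multiplicity their repetition count


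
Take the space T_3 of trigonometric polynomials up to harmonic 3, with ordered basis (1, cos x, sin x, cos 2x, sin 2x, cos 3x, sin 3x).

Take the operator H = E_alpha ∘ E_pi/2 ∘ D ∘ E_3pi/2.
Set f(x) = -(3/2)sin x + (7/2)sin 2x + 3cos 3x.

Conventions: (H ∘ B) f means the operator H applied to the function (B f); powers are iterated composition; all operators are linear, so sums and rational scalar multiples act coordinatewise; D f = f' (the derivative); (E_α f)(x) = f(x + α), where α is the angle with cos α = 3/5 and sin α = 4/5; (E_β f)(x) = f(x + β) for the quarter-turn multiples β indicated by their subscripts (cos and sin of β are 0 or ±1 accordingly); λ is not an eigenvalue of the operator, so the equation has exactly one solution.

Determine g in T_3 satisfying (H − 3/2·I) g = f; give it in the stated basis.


the image equals g(x) = (18/113)cos x + (69/113)sin x + (196/1201)cos 2x - (1197/1201)sin 2x - (142/267)cos 3x - (52/89)sin 3x

write g with unknown coordinates in the stated basis and equate coefficients in (H − 3/2·I) g = f
solving from the highest basis element down gives g = (18/113)cos x + (69/113)sin x + (196/1201)cos 2x - (1197/1201)sin 2x - (142/267)cos 3x - (52/89)sin 3x
check: H g = (27/113)cos x - (66/113)sin x + (294/1201)cos 2x + (2408/1201)sin 2x + (196/89)cos 3x - (78/89)sin 3x
so H g − 3/2·g = -(3/2)sin x + (7/2)sin 2x + 3cos 3x = f ✓


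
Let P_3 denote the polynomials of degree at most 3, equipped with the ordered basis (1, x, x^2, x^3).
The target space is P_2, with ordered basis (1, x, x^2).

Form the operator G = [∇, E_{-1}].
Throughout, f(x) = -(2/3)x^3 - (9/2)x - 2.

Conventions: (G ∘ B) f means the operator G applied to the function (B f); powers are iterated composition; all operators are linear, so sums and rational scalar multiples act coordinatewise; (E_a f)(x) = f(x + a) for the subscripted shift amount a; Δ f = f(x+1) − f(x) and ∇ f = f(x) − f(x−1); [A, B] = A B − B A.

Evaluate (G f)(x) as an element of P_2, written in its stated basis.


E_{-1} f = -(2/3)x^3 + 2x^2 - (13/2)x + 19/6
∇ E_{-1} f = -2x^2 + 6x - 55/6
∇ f = -2x^2 + 2x - 31/6
E_{-1} ∇ f = -2x^2 + 6x - 55/6
[∇, E_{-1}] f = 0

the image equals g(x) = 0


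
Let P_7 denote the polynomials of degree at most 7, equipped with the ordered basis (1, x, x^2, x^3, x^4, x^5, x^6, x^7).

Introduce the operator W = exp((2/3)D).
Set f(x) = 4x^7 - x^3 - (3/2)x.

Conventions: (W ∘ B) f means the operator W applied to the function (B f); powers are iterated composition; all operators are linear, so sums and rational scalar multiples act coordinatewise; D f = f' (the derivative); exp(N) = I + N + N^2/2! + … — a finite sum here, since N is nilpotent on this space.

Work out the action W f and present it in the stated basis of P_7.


g(x) = 4x^7 + (56/3)x^6 + (112/3)x^5 + (1120/27)x^4 + (2159/81)x^3 + (734/81)x^2 - (547/1458)x - 2323/2187

order-1 term: (56/3)x^6 - 2x^2 - 1
order-2 term: (112/3)x^5 - (4/3)x
order-3 term: (1120/27)x^4 - 8/27
order-4 term: (2240/81)x^3
order-5 term: (896/81)x^2
order-6 term: (1792/729)x
order-7 term: 512/2187
the series for exp((2/3)D) f terminates at order 7
exp((2/3)D) f = 4x^7 + (56/3)x^6 + (112/3)x^5 + (1120/27)x^4 + (2159/81)x^3 + (734/81)x^2 - (547/1458)x - 2323/2187


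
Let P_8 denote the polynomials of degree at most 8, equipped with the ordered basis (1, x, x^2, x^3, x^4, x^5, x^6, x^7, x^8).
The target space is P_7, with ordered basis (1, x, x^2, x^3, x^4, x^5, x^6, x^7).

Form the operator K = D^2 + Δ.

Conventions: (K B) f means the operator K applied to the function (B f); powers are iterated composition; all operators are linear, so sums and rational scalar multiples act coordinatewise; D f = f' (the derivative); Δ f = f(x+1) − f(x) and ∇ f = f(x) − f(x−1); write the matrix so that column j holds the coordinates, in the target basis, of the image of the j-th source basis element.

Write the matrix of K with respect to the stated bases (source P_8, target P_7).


image of 1: 0
image of x: 1
image of x^2: 2x + 3
image of x^3: 3x^2 + 9x + 1
image of x^4: 4x^3 + 18x^2 + 4x + 1
image of x^5: 5x^4 + 30x^3 + 10x^2 + 5x + 1
image of x^6: 6x^5 + 45x^4 + 20x^3 + 15x^2 + 6x + 1
image of x^7: 7x^6 + 63x^5 + 35x^4 + 35x^3 + 21x^2 + 7x + 1
image of x^8: 8x^7 + 84x^6 + 56x^5 + 70x^4 + 56x^3 + 28x^2 + 8x + 1
each image's coordinates form column j of the matrix

the matrix is [[0, 1, 3, 1, 1, 1, 1, 1, 1]; [0, 0, 2, 9, 4, 5, 6, 7, 8]; [0, 0, 0, 3, 18, 10, 15, 21, 28]; [0, 0, 0, 0, 4, 30, 20, 35, 56]; [0, 0, 0, 0, 0, 5, 45, 35, 70]; [0, 0, 0, 0, 0, 0, 6, 63, 56]; [0, 0, 0, 0, 0, 0, 0, 7, 84]; [0, 0, 0, 0, 0, 0, 0, 0, 8]] (rows listed top to bottom)


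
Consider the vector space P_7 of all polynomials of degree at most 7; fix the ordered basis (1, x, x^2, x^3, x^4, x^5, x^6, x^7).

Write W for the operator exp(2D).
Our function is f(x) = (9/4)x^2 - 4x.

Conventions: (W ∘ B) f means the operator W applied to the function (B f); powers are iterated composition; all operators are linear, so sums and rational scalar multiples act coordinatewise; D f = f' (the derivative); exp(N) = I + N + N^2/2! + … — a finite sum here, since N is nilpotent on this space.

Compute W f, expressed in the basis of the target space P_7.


order-1 term: 9x - 8
order-2 term: 9
the series for exp(2D) f terminates at order 2
exp(2D) f = (9/4)x^2 + 5x + 1

the result is g(x) = (9/4)x^2 + 5x + 1


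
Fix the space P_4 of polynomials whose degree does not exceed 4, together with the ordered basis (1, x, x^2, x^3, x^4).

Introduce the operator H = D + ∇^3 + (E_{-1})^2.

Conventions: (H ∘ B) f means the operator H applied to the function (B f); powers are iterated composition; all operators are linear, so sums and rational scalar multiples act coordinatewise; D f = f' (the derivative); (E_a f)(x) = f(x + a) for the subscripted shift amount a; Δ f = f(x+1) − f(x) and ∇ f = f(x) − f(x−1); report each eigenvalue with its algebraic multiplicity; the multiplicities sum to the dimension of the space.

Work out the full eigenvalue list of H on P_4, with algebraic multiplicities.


image of 1: 1
image of x: x - 1
image of x^2: x^2 - 2x + 4
image of x^3: x^3 - 3x^2 + 12x - 2
image of x^4: x^4 - 4x^3 + 24x^2 - 8x - 20
the matrix is upper triangular; its diagonal is (1, 1, 1, 1, 1)
for a triangular matrix the eigenvalues are the diagonal entries, with algebraic multiplicity their repetition count

λ = 1 (multiplicity 5)


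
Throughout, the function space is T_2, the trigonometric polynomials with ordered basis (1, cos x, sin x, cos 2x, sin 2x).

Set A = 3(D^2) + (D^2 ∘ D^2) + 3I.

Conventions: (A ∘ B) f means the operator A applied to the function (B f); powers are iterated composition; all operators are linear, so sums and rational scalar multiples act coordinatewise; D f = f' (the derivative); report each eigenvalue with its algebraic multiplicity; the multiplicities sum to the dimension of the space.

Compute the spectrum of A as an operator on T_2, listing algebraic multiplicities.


image of 1: 3
image of cos x: cos x
image of sin x: sin x
image of cos 2x: 7cos 2x
image of sin 2x: 7sin 2x
the matrix is diagonal; its diagonal is (3, 1, 1, 7, 7)
for a triangular matrix the eigenvalues are the diagonal entries, with algebraic multiplicity their repetition count

λ = 1 (multiplicity 2), λ = 3 (multiplicity 1), λ = 7 (multiplicity 2)


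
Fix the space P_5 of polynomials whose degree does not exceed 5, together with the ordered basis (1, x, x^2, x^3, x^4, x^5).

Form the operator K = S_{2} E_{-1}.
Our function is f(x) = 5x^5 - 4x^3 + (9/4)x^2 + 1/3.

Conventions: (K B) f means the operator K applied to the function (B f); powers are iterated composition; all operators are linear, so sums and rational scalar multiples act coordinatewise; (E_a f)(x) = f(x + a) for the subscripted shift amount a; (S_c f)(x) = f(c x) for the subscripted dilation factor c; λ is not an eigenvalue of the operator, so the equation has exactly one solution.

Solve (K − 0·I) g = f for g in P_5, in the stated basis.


the result is g(x) = (5/32)x^5 + (25/32)x^4 + (17/16)x^3 + (5/8)x^2 + (13/32)x + 53/96

write g with unknown coordinates in the stated basis and equate coefficients in (K − 0·I) g = f
solving from the highest basis element down gives g = (5/32)x^5 + (25/32)x^4 + (17/16)x^3 + (5/8)x^2 + (13/32)x + 53/96
check: K g = 5x^5 - 4x^3 + (9/4)x^2 + 1/3
so K g − 0·g = 5x^5 - 4x^3 + (9/4)x^2 + 1/3 = f ✓


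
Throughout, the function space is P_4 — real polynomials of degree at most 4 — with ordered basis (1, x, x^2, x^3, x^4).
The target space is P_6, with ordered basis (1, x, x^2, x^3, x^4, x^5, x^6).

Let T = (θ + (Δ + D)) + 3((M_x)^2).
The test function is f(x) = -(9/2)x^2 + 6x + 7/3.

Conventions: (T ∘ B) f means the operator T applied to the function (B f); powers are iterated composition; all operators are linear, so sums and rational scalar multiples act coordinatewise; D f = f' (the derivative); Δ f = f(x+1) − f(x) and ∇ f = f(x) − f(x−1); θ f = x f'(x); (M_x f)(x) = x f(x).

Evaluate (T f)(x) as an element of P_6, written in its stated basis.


θ f = -9x^2 + 6x
Δ f = -9x + 3/2
D f = -9x + 6
(Δ + D) f = -18x + 15/2
(θ + (Δ + D)) f = -9x^2 - 12x + 15/2
M_x f = -(9/2)x^3 + 6x^2 + (7/3)x
M_x M_x f = -(9/2)x^4 + 6x^3 + (7/3)x^2
(3((M_x)^2)) f = -(27/2)x^4 + 18x^3 + 7x^2
((θ + (Δ + D)) + 3((M_x)^2)) f = -(27/2)x^4 + 18x^3 - 2x^2 - 12x + 15/2

the image equals g(x) = -(27/2)x^4 + 18x^3 - 2x^2 - 12x + 15/2


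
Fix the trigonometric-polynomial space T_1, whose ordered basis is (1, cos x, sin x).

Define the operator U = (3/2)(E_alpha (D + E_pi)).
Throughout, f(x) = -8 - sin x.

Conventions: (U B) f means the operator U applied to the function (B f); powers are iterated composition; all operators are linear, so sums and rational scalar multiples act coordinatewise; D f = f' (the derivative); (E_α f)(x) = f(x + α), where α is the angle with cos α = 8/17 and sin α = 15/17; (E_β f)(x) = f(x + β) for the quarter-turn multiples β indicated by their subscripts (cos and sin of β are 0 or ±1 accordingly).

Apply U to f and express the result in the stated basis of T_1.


g(x) = -12 + (21/34)cos x + (69/34)sin x

D f = -cos x
E_pi f = -8 + sin x
(D + E_pi) f = -8 - cos x + sin x
E_alpha (D + E_pi) f = -8 + (7/17)cos x + (23/17)sin x
((3/2)(E_alpha (D + E_pi))) f = -12 + (21/34)cos x + (69/34)sin x


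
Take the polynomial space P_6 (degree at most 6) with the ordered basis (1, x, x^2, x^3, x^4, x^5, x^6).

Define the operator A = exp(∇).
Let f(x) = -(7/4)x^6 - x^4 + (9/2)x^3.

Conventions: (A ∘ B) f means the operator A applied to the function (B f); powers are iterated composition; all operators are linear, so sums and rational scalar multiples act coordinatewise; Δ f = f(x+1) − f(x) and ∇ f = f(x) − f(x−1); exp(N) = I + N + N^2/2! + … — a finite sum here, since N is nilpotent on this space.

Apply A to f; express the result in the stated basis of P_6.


the result is g(x) = -(7/4)x^6 - (21/2)x^5 - x^4 + (71/2)x^3 - (51/4)x^2 - 17x + 41/4

order-1 term: -(21/2)x^5 + (105/4)x^4 - 39x^3 + (183/4)x^2 - 28x + 29/4
order-2 term: -(105/4)x^4 + 105x^3 - (759/4)x^2 + 183x - 299/4
order-3 term: -35x^3 + (315/2)x^2 - (533/2)x + 168
order-4 term: -(105/4)x^2 + 105x - 459/4
order-5 term: -(21/2)x + 105/4
order-6 term: -7/4
the series for exp(∇) f terminates at order 6
exp(∇) f = -(7/4)x^6 - (21/2)x^5 - x^4 + (71/2)x^3 - (51/4)x^2 - 17x + 41/4


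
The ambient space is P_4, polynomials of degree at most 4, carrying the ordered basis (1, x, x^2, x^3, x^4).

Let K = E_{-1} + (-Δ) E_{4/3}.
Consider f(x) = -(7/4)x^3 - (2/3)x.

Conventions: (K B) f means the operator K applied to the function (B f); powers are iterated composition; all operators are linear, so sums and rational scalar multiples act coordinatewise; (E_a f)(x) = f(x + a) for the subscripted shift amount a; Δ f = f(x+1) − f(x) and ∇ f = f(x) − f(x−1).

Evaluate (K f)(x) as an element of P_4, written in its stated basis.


E_{-1} f = -(7/4)x^3 + (21/4)x^2 - (71/12)x + 29/12
E_{4/3} f = -(7/4)x^3 - 7x^2 - 10x - 136/27
Δ E_{4/3} f = -(21/4)x^2 - (77/4)x - 75/4
(-Δ) E_{4/3} f = (21/4)x^2 + (77/4)x + 75/4
(E_{-1} + (-Δ) E_{4/3}) f = -(7/4)x^3 + (21/2)x^2 + (40/3)x + 127/6

g(x) = -(7/4)x^3 + (21/2)x^2 + (40/3)x + 127/6


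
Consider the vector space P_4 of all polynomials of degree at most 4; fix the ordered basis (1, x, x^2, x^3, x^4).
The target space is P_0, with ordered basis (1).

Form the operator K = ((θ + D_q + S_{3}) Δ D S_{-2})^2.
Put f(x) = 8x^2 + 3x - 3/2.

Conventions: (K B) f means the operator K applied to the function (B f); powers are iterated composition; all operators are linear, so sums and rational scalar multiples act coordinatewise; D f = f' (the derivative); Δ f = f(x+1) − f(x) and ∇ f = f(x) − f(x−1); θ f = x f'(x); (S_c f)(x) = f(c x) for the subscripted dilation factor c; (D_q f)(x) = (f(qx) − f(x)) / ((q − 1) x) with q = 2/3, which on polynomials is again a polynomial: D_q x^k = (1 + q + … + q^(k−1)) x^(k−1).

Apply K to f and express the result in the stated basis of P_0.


S_{-2} f = 32x^2 - 6x - 3/2
D S_{-2} f = 64x - 6
Δ (D S_{-2}) f = 64
θ Δ (D S_{-2}) f = 0
D_q Δ (D S_{-2}) f = 0
S_{3} Δ (D S_{-2}) f = 64
(θ + D_q + S_{3}) Δ (D S_{-2}) f = 64
S_{-2} ((θ + D_q + S_{3}) Δ D S_{-2}) f = 64
D S_{-2} ((θ + D_q + S_{3}) Δ D S_{-2}) f = 0
Δ (D S_{-2}) ((θ + D_q + S_{3}) Δ D S_{-2}) f = 0
θ Δ (D S_{-2}) ((θ + D_q + S_{3}) Δ D S_{-2}) f = 0
D_q Δ (D S_{-2}) ((θ + D_q + S_{3}) Δ D S_{-2}) f = 0
S_{3} Δ (D S_{-2}) ((θ + D_q + S_{3}) Δ D S_{-2}) f = 0
(θ + D_q + S_{3}) Δ (D S_{-2}) ((θ + D_q + S_{3}) Δ D S_{-2}) f = 0

g(x) = 0


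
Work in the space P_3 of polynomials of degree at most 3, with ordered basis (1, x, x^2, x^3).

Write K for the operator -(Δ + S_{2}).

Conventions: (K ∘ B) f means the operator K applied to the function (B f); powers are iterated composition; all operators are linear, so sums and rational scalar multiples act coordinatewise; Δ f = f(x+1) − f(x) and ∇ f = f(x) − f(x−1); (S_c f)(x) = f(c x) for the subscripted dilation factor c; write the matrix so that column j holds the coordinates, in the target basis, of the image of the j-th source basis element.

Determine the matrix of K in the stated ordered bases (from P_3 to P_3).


the matrix is [[-1, -1, -1, -1]; [0, -2, -2, -3]; [0, 0, -4, -3]; [0, 0, 0, -8]] (rows listed top to bottom)

image of 1: -1
image of x: -2x - 1
image of x^2: -4x^2 - 2x - 1
image of x^3: -8x^3 - 3x^2 - 3x - 1
each image's coordinates form column j of the matrix


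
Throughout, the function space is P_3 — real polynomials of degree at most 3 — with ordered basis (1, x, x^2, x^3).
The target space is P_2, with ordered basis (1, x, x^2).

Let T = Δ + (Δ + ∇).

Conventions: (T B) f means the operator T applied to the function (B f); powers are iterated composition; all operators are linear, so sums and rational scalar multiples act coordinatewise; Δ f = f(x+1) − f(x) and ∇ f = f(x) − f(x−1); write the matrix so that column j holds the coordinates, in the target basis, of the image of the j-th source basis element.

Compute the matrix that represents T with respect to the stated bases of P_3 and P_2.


image of 1: 0
image of x: 3
image of x^2: 6x + 1
image of x^3: 9x^2 + 3x + 3
each image's coordinates form column j of the matrix

the matrix is [[0, 3, 1, 3]; [0, 0, 6, 3]; [0, 0, 0, 9]] (rows listed top to bottom)


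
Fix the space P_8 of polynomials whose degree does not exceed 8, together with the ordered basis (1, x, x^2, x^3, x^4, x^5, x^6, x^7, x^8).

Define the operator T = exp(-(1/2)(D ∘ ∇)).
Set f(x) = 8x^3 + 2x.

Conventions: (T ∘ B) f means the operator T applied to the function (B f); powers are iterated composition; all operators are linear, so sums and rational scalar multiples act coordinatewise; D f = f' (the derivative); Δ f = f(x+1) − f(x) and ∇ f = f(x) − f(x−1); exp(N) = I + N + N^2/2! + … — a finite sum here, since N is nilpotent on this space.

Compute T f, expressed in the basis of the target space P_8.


the image equals g(x) = 8x^3 - 22x + 12

order-1 term: -24x + 12
the series for exp(-(1/2)(D ∘ ∇)) f terminates at order 1
exp(-(1/2)(D ∘ ∇)) f = 8x^3 - 22x + 12


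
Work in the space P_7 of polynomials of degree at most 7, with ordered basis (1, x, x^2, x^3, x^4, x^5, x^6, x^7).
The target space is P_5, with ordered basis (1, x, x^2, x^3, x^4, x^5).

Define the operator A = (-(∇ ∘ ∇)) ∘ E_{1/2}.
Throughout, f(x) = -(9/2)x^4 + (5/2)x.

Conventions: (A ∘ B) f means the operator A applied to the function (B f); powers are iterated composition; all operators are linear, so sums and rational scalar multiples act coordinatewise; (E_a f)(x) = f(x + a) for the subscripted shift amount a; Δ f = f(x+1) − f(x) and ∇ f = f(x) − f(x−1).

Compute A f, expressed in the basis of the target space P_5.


g(x) = 54x^2 - 54x + 45/2

E_{1/2} f = -(9/2)x^4 - 9x^3 - (27/4)x^2 + (1/4)x + 31/32
∇ E_{1/2} f = -18x^3 - (9/2)x + 5/2
∇ ∇ E_{1/2} f = -54x^2 + 54x - 45/2
(-(∇ ∘ ∇)) E_{1/2} f = 54x^2 - 54x + 45/2


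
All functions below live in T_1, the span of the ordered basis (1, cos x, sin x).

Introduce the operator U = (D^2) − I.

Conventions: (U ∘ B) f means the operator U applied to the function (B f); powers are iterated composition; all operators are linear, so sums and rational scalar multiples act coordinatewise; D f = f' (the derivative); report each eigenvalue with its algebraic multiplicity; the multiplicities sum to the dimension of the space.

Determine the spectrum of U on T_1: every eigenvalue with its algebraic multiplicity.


image of 1: -1
image of cos x: -2cos x
image of sin x: -2sin x
the matrix is diagonal; its diagonal is (-1, -2, -2)
for a triangular matrix the eigenvalues are the diagonal entries, with algebraic multiplicity their repetition count

λ = -2 (multiplicity 2), λ = -1 (multiplicity 1)


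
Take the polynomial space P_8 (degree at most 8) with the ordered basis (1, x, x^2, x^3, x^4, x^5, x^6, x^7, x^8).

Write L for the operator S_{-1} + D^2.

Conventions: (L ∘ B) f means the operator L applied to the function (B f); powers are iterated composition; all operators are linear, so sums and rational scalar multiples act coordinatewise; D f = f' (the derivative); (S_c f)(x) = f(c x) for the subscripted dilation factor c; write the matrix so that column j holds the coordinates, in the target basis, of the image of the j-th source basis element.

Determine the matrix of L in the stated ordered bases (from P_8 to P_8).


image of 1: 1
image of x: -x
image of x^2: x^2 + 2
image of x^3: -x^3 + 6x
image of x^4: x^4 + 12x^2
image of x^5: -x^5 + 20x^3
image of x^6: x^6 + 30x^4
image of x^7: -x^7 + 42x^5
image of x^8: x^8 + 56x^6
each image's coordinates form column j of the matrix

the matrix is [[1, 0, 2, 0, 0, 0, 0, 0, 0]; [0, -1, 0, 6, 0, 0, 0, 0, 0]; [0, 0, 1, 0, 12, 0, 0, 0, 0]; [0, 0, 0, -1, 0, 20, 0, 0, 0]; [0, 0, 0, 0, 1, 0, 30, 0, 0]; [0, 0, 0, 0, 0, -1, 0, 42, 0]; [0, 0, 0, 0, 0, 0, 1, 0, 56]; [0, 0, 0, 0, 0, 0, 0, -1, 0]; [0, 0, 0, 0, 0, 0, 0, 0, 1]] (rows listed top to bottom)


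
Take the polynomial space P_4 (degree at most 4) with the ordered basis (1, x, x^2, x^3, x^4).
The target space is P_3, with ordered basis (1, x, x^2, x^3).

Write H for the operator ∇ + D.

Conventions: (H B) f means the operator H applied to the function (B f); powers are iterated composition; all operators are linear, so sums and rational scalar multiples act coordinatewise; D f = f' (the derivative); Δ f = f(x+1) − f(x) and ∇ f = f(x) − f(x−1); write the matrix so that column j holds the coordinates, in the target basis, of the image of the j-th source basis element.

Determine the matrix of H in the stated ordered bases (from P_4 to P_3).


image of 1: 0
image of x: 2
image of x^2: 4x - 1
image of x^3: 6x^2 - 3x + 1
image of x^4: 8x^3 - 6x^2 + 4x - 1
each image's coordinates form column j of the matrix

the matrix is [[0, 2, -1, 1, -1]; [0, 0, 4, -3, 4]; [0, 0, 0, 6, -6]; [0, 0, 0, 0, 8]] (rows listed top to bottom)


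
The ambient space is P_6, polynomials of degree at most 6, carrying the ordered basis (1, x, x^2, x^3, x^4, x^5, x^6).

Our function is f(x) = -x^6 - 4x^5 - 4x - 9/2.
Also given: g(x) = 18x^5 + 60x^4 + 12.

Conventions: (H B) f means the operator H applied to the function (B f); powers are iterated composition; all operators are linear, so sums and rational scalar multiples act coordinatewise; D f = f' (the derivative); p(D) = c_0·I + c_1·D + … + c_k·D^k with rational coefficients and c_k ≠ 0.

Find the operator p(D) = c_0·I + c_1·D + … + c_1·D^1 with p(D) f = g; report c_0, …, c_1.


D^0 f = -x^6 - 4x^5 - 4x - 9/2
D^1 f = -6x^5 - 20x^4 - 4
matching coefficients of g against c_0 f + c_1 Df + … from the top degree down determines the c_i
solution: c_0 = 0, c_1 = -3

c_0 = 0, c_1 = -3


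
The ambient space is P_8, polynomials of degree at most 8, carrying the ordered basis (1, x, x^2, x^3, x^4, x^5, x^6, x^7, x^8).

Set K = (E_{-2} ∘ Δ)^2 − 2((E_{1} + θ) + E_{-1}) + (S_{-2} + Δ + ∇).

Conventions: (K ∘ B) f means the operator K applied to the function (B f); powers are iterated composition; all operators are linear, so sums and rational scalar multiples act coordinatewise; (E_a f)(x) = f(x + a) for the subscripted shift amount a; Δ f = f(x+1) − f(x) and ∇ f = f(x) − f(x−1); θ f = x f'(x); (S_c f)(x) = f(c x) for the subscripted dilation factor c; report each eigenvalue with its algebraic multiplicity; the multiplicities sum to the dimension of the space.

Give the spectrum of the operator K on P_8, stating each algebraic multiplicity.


λ = -146 (multiplicity 1), λ = -46 (multiplicity 1), λ = -18 (multiplicity 1), λ = -8 (multiplicity 1), λ = -4 (multiplicity 1), λ = -3 (multiplicity 1), λ = 4 (multiplicity 1), λ = 48 (multiplicity 1), λ = 236 (multiplicity 1)

image of 1: -3
image of x: -8x + 2
image of x^2: -4x^2 + 4x - 2
image of x^3: -18x^3 + 6x^2 - 6x - 16
image of x^4: 4x^4 + 8x^3 - 12x^2 - 64x + 106
image of x^5: -46x^5 + 10x^4 - 20x^3 - 160x^2 + 530x - 568
image of x^6: 48x^6 + 12x^5 - 30x^4 - 320x^3 + 1590x^2 - 3408x + 2698
image of x^7: -146x^7 + 14x^6 - 42x^5 - 560x^4 + 3710x^3 - 11928x^2 + 18886x - 12136
image of x^8: 236x^8 + 16x^7 - 56x^6 - 896x^5 + 7420x^4 - 31808x^3 + 75544x^2 - 97088x + 52666
the matrix is upper triangular; its diagonal is (-3, -8, -4, -18, 4, -46, 48, -146, 236)
for a triangular matrix the eigenvalues are the diagonal entries, with algebraic multiplicity their repetition count


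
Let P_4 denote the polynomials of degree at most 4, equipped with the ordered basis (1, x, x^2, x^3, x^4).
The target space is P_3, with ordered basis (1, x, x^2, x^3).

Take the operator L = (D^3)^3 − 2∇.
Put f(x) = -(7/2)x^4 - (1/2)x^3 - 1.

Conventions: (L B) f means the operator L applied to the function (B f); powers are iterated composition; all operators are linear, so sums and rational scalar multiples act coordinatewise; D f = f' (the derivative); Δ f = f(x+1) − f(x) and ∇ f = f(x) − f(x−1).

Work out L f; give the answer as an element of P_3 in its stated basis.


the image equals g(x) = 28x^3 - 39x^2 + 25x - 6

D f = -14x^3 - (3/2)x^2
D D f = -42x^2 - 3x
D D D f = -84x - 3
D D^3 f = -84
D D D^3 f = 0
D D D D^3 f = 0
D D^3 D^3 f = 0
D D D^3 D^3 f = 0
D D D D^3 D^3 f = 0
∇ f = -14x^3 + (39/2)x^2 - (25/2)x + 3
(-2∇) f = 28x^3 - 39x^2 + 25x - 6
((D^3)^3 − 2∇) f = 28x^3 - 39x^2 + 25x - 6


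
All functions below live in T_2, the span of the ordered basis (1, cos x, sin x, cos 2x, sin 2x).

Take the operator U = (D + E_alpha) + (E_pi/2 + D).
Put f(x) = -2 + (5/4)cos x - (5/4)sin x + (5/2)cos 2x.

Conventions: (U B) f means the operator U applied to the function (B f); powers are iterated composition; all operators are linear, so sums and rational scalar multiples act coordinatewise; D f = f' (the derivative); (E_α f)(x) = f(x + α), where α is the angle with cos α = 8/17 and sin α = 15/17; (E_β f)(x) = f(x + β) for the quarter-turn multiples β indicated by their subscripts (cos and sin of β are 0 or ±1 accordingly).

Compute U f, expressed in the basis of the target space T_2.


D f = -(5/4)cos x - (5/4)sin x - 5sin 2x
E_alpha f = -2 - (35/68)cos x - (115/68)sin x - (805/578)cos 2x - (600/289)sin 2x
(D + E_alpha) f = -2 - (30/17)cos x - (50/17)sin x - (805/578)cos 2x - (2045/289)sin 2x
E_pi/2 f = -2 - (5/4)cos x - (5/4)sin x - (5/2)cos 2x
D f = -(5/4)cos x - (5/4)sin x - 5sin 2x
(E_pi/2 + D) f = -2 - (5/2)cos x - (5/2)sin x - (5/2)cos 2x - 5sin 2x
((D + E_alpha) + (E_pi/2 + D)) f = -4 - (145/34)cos x - (185/34)sin x - (1125/289)cos 2x - (3490/289)sin 2x

g(x) = -4 - (145/34)cos x - (185/34)sin x - (1125/289)cos 2x - (3490/289)sin 2x
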